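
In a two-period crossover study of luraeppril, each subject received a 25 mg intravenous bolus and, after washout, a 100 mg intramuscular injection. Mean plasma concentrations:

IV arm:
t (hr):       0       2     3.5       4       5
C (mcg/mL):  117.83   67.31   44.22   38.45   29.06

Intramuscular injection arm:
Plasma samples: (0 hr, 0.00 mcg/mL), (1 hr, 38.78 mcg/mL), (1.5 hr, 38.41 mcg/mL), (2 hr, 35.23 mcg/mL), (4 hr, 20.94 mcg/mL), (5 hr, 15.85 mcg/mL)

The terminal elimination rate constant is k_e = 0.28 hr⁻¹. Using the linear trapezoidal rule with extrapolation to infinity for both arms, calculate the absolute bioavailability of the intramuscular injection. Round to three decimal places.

F = 0.110

Trapezoidal AUC_0→5 (IV):
  [0→2]: (117.83+67.31)/2 × 2 = 185.14
  [2→3.5]: (67.31+44.22)/2 × 1.5 = 83.6475
  [3.5→4]: (44.22+38.45)/2 × 0.5 = 20.6675
  [4→5]: (38.45+29.06)/2 × 1 = 33.755
  Sum = 323.21 mcg/mL·hr
IV tail: 29.06/0.28 = 103.786; AUC_iv,0→∞ = 323.21 + 103.786 = 426.996 mcg/mL·hr
Trapezoidal AUC_0→5 (intramuscular injection):
  [0→1]: (0.00+38.78)/2 × 1 = 19.39
  [1→1.5]: (38.78+38.41)/2 × 0.5 = 19.2975
  [1.5→2]: (38.41+35.23)/2 × 0.5 = 18.41
  [2→4]: (35.23+20.94)/2 × 2 = 56.17
  [4→5]: (20.94+15.85)/2 × 1 = 18.395
  Sum = 131.6625 mcg/mL·hr
intramuscular injection tail: 15.85/0.28 = 56.607; AUC_ev,0→∞ = 131.6625 + 56.607 = 188.2695 mcg/mL·hr
F = (AUC_ev/D_ev)/(AUC_iv/D_iv) = (188.2695/100)/(426.996/25) = 1.882695/17.07984 = 0.1102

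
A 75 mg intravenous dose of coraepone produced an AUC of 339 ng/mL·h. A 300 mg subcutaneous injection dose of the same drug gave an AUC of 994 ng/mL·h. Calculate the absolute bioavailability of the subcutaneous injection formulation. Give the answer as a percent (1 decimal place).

F = 73.3%

F = (AUC_ev / D_ev) / (AUC_iv / D_iv)
  = (994/300) / (339/75)
  = 3.31333 / 4.52 = 0.7330
  = 73.30%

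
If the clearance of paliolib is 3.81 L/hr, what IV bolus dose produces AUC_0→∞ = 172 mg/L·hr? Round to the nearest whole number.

Dose = 655 mg

Dose_iv = CL × AUC_0→∞
     = 3.81 × 172 = 655.32 mg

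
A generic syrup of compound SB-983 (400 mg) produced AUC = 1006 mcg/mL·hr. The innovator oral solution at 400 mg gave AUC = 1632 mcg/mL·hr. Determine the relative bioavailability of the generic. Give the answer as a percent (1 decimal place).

F_rel = (AUC_test/D_test) / (AUC_ref/D_ref)
      = (1006/400) / (1632/400)
      = 2.515 / 4.08 = 0.6164 = 61.64%

F_rel = 61.6%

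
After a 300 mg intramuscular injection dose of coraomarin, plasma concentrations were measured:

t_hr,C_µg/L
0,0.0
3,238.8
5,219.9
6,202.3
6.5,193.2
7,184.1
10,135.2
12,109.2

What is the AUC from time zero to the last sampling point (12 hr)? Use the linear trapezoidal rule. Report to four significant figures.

Trapezoidal AUC_0→12:
  [0→3]: (0.0+238.8)/2 × 3 = 358.2
  [3→5]: (238.8+219.9)/2 × 2 = 458.7
  [5→6]: (219.9+202.3)/2 × 1 = 211.1
  [6→6.5]: (202.3+193.2)/2 × 0.5 = 98.875
  [6.5→7]: (193.2+184.1)/2 × 0.5 = 94.325
  [7→10]: (184.1+135.2)/2 × 3 = 478.95
  [10→12]: (135.2+109.2)/2 × 2 = 244.4
  Sum = 1944.55 µg/L·hr

AUC = 1945 µg/L·hr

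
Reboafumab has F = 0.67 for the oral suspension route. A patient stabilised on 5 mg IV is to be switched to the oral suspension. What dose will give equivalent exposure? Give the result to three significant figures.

D_oral = 7.46 mg

For equal systemic exposure: F × D_ev = D_iv
D_ev = D_iv / F = 5 / 0.67 = 7.46269 mg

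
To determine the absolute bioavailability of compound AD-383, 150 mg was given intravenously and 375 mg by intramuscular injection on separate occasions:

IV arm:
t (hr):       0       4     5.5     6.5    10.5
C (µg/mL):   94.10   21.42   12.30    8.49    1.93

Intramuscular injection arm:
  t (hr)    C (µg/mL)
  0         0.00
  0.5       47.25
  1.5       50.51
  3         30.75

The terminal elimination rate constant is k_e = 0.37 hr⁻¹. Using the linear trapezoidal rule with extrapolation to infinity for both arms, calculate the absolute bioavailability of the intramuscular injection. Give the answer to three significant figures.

F = 0.280

Trapezoidal AUC_0→10.5 (IV):
  [0→4]: (94.10+21.42)/2 × 4 = 231.04
  [4→5.5]: (21.42+12.30)/2 × 1.5 = 25.29
  [5.5→6.5]: (12.30+8.49)/2 × 1 = 10.395
  [6.5→10.5]: (8.49+1.93)/2 × 4 = 20.84
  Sum = 287.565 µg/mL·hr
IV tail: 1.93/0.37 = 5.216; AUC_iv,0→∞ = 287.565 + 5.216 = 292.781 µg/mL·hr
Trapezoidal AUC_0→3 (intramuscular injection):
  [0→0.5]: (0.00+47.25)/2 × 0.5 = 11.8125
  [0.5→1.5]: (47.25+50.51)/2 × 1 = 48.88
  [1.5→3]: (50.51+30.75)/2 × 1.5 = 60.945
  Sum = 121.6375 µg/mL·hr
intramuscular injection tail: 30.75/0.37 = 83.108; AUC_ev,0→∞ = 121.6375 + 83.108 = 204.7455 µg/mL·hr
F = (AUC_ev/D_ev)/(AUC_iv/D_iv) = (204.7455/375)/(292.781/150) = 0.545988/1.95187 = 0.2797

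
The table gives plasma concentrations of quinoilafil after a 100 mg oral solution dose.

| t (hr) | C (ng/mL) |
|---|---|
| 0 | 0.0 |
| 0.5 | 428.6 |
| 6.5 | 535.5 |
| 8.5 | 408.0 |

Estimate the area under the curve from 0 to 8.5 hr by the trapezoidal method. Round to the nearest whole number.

Trapezoidal AUC_0→8.5:
  [0→0.5]: (0.0+428.6)/2 × 0.5 = 107.15
  [0.5→6.5]: (428.6+535.5)/2 × 6 = 2892.3
  [6.5→8.5]: (535.5+408.0)/2 × 2 = 943.5
  Sum = 3942.95 ng/mL·hr

AUC = 3943 ng/mL·hr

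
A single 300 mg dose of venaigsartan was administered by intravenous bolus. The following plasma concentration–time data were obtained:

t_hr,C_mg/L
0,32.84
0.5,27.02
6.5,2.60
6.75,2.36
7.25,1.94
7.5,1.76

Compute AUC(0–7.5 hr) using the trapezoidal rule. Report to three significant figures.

AUC = 106 mg/L·hr

Trapezoidal AUC_0→7.5:
  [0→0.5]: (32.84+27.02)/2 × 0.5 = 14.965
  [0.5→6.5]: (27.02+2.60)/2 × 6 = 88.86
  [6.5→6.75]: (2.60+2.36)/2 × 0.25 = 0.62
  [6.75→7.25]: (2.36+1.94)/2 × 0.5 = 1.075
  [7.25→7.5]: (1.94+1.76)/2 × 0.25 = 0.4625
  Sum = 105.9825 mg/L·hr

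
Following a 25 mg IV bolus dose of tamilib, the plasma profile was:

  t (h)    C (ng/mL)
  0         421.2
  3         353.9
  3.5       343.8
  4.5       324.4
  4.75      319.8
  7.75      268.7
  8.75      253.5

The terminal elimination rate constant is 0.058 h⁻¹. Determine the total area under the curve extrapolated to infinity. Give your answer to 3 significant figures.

AUC = 7270 ng/mL·h

Trapezoidal AUC_0→8.75:
  [0→3]: (421.2+353.9)/2 × 3 = 1162.65
  [3→3.5]: (353.9+343.8)/2 × 0.5 = 174.425
  [3.5→4.5]: (343.8+324.4)/2 × 1 = 334.1
  [4.5→4.75]: (324.4+319.8)/2 × 0.25 = 80.525
  [4.75→7.75]: (319.8+268.7)/2 × 3 = 882.75
  [7.75→8.75]: (268.7+253.5)/2 × 1 = 261.1
  Sum = 2895.55 ng/mL·h
Extrapolated tail: C_last / k_e = 253.5 / 0.058 = 4370.690
AUC_0→∞ = 2895.55 + 4370.690 = 7266.24 ng/mL·h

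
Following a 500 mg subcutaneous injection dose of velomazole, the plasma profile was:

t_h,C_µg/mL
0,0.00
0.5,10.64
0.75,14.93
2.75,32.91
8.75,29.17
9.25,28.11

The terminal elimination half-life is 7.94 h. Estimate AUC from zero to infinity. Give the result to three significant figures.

AUC = 576 µg/mL·h

Trapezoidal AUC_0→9.25:
  [0→0.5]: (0.00+10.64)/2 × 0.5 = 2.66
  [0.5→0.75]: (10.64+14.93)/2 × 0.25 = 3.19625
  [0.75→2.75]: (14.93+32.91)/2 × 2 = 47.84
  [2.75→8.75]: (32.91+29.17)/2 × 6 = 186.24
  [8.75→9.25]: (29.17+28.11)/2 × 0.5 = 14.32
  Sum = 254.25625 µg/mL·h
k_e = ln2 / t½ = 0.693147 / 7.94 = 0.0873 h^-1
Extrapolated tail: C_last / k_e = 28.11 / 0.0873 = 321.993
AUC_0→∞ = 254.25625 + 321.993 = 576.24925 µg/mL·h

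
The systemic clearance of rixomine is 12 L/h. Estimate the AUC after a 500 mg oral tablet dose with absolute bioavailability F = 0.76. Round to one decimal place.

AUC = 31.7 mg/L·h

AUC_0→∞ = F × Dose / CL
        = 0.76 × 500 / 12 = 31.6667 mg/L·h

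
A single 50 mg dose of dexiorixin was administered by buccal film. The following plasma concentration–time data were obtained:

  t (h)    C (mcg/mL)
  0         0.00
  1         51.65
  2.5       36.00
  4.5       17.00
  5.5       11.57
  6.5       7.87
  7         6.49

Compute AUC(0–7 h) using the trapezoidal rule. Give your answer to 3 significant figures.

AUC = 172 mcg/mL·h

Trapezoidal AUC_0→7:
  [0→1]: (0.00+51.65)/2 × 1 = 25.825
  [1→2.5]: (51.65+36.00)/2 × 1.5 = 65.7375
  [2.5→4.5]: (36.00+17.00)/2 × 2 = 53.0
  [4.5→5.5]: (17.00+11.57)/2 × 1 = 14.285
  [5.5→6.5]: (11.57+7.87)/2 × 1 = 9.72
  [6.5→7]: (7.87+6.49)/2 × 0.5 = 3.59
  Sum = 172.1575 mcg/mL·h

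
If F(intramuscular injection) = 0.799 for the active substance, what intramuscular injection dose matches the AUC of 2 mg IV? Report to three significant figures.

D_intramuscular = 2.50 mg

For equal systemic exposure: F × D_ev = D_iv
D_ev = D_iv / F = 2 / 0.799 = 2.50313 mg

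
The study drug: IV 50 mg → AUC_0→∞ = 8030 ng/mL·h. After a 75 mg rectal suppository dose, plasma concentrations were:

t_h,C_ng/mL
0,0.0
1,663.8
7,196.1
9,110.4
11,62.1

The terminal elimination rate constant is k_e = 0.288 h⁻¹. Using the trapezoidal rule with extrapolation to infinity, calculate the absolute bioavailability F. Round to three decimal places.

Trapezoidal AUC_0→11 (rectal suppository):
  [0→1]: (0.0+663.8)/2 × 1 = 331.9
  [1→7]: (663.8+196.1)/2 × 6 = 2579.7
  [7→9]: (196.1+110.4)/2 × 2 = 306.5
  [9→11]: (110.4+62.1)/2 × 2 = 172.5
  Sum = 3390.6 ng/mL·h
Tail: C_last/k_e = 62.1/0.288 = 215.625
AUC_0→∞ (rectal suppository) = 3390.6 + 215.625 = 3606.225 ng/mL·h
F = (AUC_ev/D_ev)/(AUC_iv/D_iv) = (3606.225/75)/(8030/50) = 48.083/160.6 = 0.2994

F = 0.299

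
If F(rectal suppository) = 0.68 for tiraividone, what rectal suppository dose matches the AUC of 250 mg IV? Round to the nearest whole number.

D_rectal = 368 mg

For equal systemic exposure: F × D_ev = D_iv
D_ev = D_iv / F = 250 / 0.68 = 367.647 mg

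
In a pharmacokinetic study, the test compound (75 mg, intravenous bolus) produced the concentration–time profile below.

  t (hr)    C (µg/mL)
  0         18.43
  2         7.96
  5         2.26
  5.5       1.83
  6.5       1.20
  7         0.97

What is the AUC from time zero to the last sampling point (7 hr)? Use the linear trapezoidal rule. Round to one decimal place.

Trapezoidal AUC_0→7:
  [0→2]: (18.43+7.96)/2 × 2 = 26.39
  [2→5]: (7.96+2.26)/2 × 3 = 15.33
  [5→5.5]: (2.26+1.83)/2 × 0.5 = 1.0225
  [5.5→6.5]: (1.83+1.20)/2 × 1 = 1.515
  [6.5→7]: (1.20+0.97)/2 × 0.5 = 0.5425
  Sum = 44.8 µg/mL·hr

AUC = 44.8 µg/mL·hr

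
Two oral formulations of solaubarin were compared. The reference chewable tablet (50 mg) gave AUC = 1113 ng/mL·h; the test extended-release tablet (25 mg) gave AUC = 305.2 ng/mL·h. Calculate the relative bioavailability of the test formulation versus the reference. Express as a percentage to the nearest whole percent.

F_rel = 55%

F_rel = (AUC_test/D_test) / (AUC_ref/D_ref)
      = (305.2/25) / (1113/50)
      = 12.208 / 22.26 = 0.5484 = 54.84%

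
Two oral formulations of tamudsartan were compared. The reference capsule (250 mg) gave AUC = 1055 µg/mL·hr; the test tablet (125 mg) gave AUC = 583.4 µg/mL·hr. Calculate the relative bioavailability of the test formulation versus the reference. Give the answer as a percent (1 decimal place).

F_rel = (AUC_test/D_test) / (AUC_ref/D_ref)
      = (583.4/125) / (1055/250)
      = 4.6672 / 4.22 = 1.1060 = 110.60%

F_rel = 110.6%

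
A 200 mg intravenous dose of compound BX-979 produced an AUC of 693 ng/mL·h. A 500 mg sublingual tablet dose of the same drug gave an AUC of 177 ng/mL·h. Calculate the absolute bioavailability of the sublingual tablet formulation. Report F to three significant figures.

F = 0.102

F = (AUC_ev / D_ev) / (AUC_iv / D_iv)
  = (177/500) / (693/200)
  = 0.354 / 3.465 = 0.1022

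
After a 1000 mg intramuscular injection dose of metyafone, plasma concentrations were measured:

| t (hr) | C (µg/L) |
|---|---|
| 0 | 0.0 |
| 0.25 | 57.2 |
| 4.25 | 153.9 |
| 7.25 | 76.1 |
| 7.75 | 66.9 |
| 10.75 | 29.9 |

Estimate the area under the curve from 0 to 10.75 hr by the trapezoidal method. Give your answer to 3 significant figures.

Trapezoidal AUC_0→10.75:
  [0→0.25]: (0.0+57.2)/2 × 0.25 = 7.15
  [0.25→4.25]: (57.2+153.9)/2 × 4 = 422.2
  [4.25→7.25]: (153.9+76.1)/2 × 3 = 345.0
  [7.25→7.75]: (76.1+66.9)/2 × 0.5 = 35.75
  [7.75→10.75]: (66.9+29.9)/2 × 3 = 145.2
  Sum = 955.3 µg/L·hr

AUC = 955 µg/L·hr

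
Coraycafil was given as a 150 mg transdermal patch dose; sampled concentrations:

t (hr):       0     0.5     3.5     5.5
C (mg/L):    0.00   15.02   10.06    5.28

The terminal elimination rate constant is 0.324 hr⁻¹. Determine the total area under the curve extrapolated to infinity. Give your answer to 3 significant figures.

Trapezoidal AUC_0→5.5:
  [0→0.5]: (0.00+15.02)/2 × 0.5 = 3.755
  [0.5→3.5]: (15.02+10.06)/2 × 3 = 37.62
  [3.5→5.5]: (10.06+5.28)/2 × 2 = 15.34
  Sum = 56.715 mg/L·hr
Extrapolated tail: C_last / k_e = 5.28 / 0.324 = 16.296
AUC_0→∞ = 56.715 + 16.296 = 73.011 mg/L·hr

AUC = 73.0 mg/L·hr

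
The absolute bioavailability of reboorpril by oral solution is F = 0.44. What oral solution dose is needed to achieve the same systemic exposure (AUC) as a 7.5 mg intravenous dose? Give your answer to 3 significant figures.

For equal systemic exposure: F × D_ev = D_iv
D_ev = D_iv / F = 7.5 / 0.44 = 17.0455 mg

D_oral = 17.0 mg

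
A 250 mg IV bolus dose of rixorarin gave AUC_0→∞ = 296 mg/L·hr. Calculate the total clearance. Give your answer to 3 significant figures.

CL = Dose_iv / AUC_0→∞
   = 250 / 296 = 0.844595 L/hr

CL = 0.845 L/hr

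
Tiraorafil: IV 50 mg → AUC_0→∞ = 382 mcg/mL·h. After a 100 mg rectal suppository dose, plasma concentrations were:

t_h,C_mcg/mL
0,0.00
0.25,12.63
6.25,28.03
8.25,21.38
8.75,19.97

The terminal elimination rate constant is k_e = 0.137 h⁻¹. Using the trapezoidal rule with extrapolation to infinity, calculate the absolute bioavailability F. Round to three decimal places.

Trapezoidal AUC_0→8.75 (rectal suppository):
  [0→0.25]: (0.00+12.63)/2 × 0.25 = 1.57875
  [0.25→6.25]: (12.63+28.03)/2 × 6 = 121.98
  [6.25→8.25]: (28.03+21.38)/2 × 2 = 49.41
  [8.25→8.75]: (21.38+19.97)/2 × 0.5 = 10.3375
  Sum = 183.30625 mcg/mL·h
Tail: C_last/k_e = 19.97/0.137 = 145.766
AUC_0→∞ (rectal suppository) = 183.30625 + 145.766 = 329.07225 mcg/mL·h
F = (AUC_ev/D_ev)/(AUC_iv/D_iv) = (329.07225/100)/(382/50) = 3.2907225/7.64 = 0.4307

F = 0.431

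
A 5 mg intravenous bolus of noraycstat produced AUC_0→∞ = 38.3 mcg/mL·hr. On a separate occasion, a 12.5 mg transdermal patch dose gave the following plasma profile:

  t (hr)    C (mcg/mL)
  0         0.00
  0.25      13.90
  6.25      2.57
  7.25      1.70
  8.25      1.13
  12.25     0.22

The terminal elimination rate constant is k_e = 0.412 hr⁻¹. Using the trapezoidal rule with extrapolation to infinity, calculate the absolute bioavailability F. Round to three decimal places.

Trapezoidal AUC_0→12.25 (transdermal patch):
  [0→0.25]: (0.00+13.90)/2 × 0.25 = 1.7375
  [0.25→6.25]: (13.90+2.57)/2 × 6 = 49.41
  [6.25→7.25]: (2.57+1.70)/2 × 1 = 2.135
  [7.25→8.25]: (1.70+1.13)/2 × 1 = 1.415
  [8.25→12.25]: (1.13+0.22)/2 × 4 = 2.7
  Sum = 57.3975 mcg/mL·hr
Tail: C_last/k_e = 0.22/0.412 = 0.534
AUC_0→∞ (transdermal patch) = 57.3975 + 0.534 = 57.9315 mcg/mL·hr
F = (AUC_ev/D_ev)/(AUC_iv/D_iv) = (57.9315/12.5)/(38.3/5) = 4.63452/7.66 = 0.6050

F = 0.605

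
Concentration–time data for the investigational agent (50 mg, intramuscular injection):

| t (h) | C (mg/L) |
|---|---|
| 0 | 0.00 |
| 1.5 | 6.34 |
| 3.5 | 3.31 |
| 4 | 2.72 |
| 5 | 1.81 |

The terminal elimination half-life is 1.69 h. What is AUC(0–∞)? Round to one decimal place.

AUC = 22.6 mg/L·h

Trapezoidal AUC_0→5:
  [0→1.5]: (0.00+6.34)/2 × 1.5 = 4.755
  [1.5→3.5]: (6.34+3.31)/2 × 2 = 9.65
  [3.5→4]: (3.31+2.72)/2 × 0.5 = 1.5075
  [4→5]: (2.72+1.81)/2 × 1 = 2.265
  Sum = 18.1775 mg/L·h
k_e = ln2 / t½ = 0.693147 / 1.69 = 0.4101 h^-1
Extrapolated tail: C_last / k_e = 1.81 / 0.4101 = 4.414
AUC_0→∞ = 18.1775 + 4.414 = 22.5915 mg/L·h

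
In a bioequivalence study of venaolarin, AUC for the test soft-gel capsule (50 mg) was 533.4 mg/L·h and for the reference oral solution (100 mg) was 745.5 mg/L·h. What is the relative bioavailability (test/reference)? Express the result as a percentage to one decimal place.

F_rel = 143.1%

F_rel = (AUC_test/D_test) / (AUC_ref/D_ref)
      = (533.4/50) / (745.5/100)
      = 10.668 / 7.455 = 1.4310 = 143.10%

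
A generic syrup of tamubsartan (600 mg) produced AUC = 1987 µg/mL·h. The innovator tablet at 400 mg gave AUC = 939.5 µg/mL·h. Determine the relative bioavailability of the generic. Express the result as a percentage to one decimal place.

F_rel = (AUC_test/D_test) / (AUC_ref/D_ref)
      = (1987/600) / (939.5/400)
      = 3.31167 / 2.34875 = 1.4100 = 141.00%

F_rel = 141.0%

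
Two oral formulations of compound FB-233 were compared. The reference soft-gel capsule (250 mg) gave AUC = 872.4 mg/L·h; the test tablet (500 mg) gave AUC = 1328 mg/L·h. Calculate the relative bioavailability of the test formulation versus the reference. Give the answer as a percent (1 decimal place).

F_rel = (AUC_test/D_test) / (AUC_ref/D_ref)
      = (1328/500) / (872.4/250)
      = 2.656 / 3.4896 = 0.7611 = 76.11%

F_rel = 76.1%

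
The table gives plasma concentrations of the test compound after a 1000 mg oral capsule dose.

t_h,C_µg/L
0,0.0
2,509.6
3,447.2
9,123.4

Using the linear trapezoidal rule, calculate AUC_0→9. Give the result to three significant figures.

AUC = 2700 µg/L·h

Trapezoidal AUC_0→9:
  [0→2]: (0.0+509.6)/2 × 2 = 509.6
  [2→3]: (509.6+447.2)/2 × 1 = 478.4
  [3→9]: (447.2+123.4)/2 × 6 = 1711.8
  Sum = 2699.8 µg/L·h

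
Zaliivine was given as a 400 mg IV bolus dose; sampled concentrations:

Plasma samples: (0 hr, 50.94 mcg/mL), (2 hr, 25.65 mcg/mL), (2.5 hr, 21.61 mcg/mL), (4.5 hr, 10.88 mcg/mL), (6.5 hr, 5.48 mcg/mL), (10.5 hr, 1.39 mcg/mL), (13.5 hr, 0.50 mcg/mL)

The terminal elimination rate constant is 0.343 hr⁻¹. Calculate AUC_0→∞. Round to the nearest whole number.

Trapezoidal AUC_0→13.5:
  [0→2]: (50.94+25.65)/2 × 2 = 76.59
  [2→2.5]: (25.65+21.61)/2 × 0.5 = 11.815
  [2.5→4.5]: (21.61+10.88)/2 × 2 = 32.49
  [4.5→6.5]: (10.88+5.48)/2 × 2 = 16.36
  [6.5→10.5]: (5.48+1.39)/2 × 4 = 13.74
  [10.5→13.5]: (1.39+0.50)/2 × 3 = 2.835
  Sum = 153.83 mcg/mL·hr
Extrapolated tail: C_last / k_e = 0.50 / 0.343 = 1.458
AUC_0→∞ = 153.83 + 1.458 = 155.288 mcg/mL·hr

AUC = 155 mcg/mL·hr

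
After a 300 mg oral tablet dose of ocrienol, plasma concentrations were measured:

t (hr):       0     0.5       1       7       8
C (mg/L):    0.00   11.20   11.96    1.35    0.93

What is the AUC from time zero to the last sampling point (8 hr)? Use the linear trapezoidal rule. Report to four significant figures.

Trapezoidal AUC_0→8:
  [0→0.5]: (0.00+11.20)/2 × 0.5 = 2.8
  [0.5→1]: (11.20+11.96)/2 × 0.5 = 5.79
  [1→7]: (11.96+1.35)/2 × 6 = 39.93
  [7→8]: (1.35+0.93)/2 × 1 = 1.14
  Sum = 49.66 mg/L·hr

AUC = 49.66 mg/L·hr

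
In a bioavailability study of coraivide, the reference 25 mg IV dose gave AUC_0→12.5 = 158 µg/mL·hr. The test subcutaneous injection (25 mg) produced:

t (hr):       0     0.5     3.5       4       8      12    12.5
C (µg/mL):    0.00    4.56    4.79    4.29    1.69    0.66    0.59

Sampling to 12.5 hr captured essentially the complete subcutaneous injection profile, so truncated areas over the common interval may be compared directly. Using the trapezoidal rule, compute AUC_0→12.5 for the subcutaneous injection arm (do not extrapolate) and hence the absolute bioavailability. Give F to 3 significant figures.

F = 0.218

Trapezoidal AUC_0→12.5 (subcutaneous injection):
  [0→0.5]: (0.00+4.56)/2 × 0.5 = 1.14
  [0.5→3.5]: (4.56+4.79)/2 × 3 = 14.025
  [3.5→4]: (4.79+4.29)/2 × 0.5 = 2.27
  [4→8]: (4.29+1.69)/2 × 4 = 11.96
  [8→12]: (1.69+0.66)/2 × 4 = 4.7
  [12→12.5]: (0.66+0.59)/2 × 0.5 = 0.3125
  Sum = 34.4075 µg/mL·hr
F = (AUC_ev/D_ev)/(AUC_iv/D_iv) = (34.4075/25)/(158/25) = 1.3763/6.32 = 0.2178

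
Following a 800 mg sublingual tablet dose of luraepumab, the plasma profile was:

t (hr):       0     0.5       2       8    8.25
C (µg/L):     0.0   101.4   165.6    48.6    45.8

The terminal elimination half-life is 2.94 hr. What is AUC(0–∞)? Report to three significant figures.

AUC = 1070 µg/L·hr

Trapezoidal AUC_0→8.25:
  [0→0.5]: (0.0+101.4)/2 × 0.5 = 25.35
  [0.5→2]: (101.4+165.6)/2 × 1.5 = 200.25
  [2→8]: (165.6+48.6)/2 × 6 = 642.6
  [8→8.25]: (48.6+45.8)/2 × 0.25 = 11.8
  Sum = 880.0 µg/L·hr
k_e = ln2 / t½ = 0.693147 / 2.94 = 0.2358 hr^-1
Extrapolated tail: C_last / k_e = 45.8 / 0.2358 = 194.232
AUC_0→∞ = 880.0 + 194.232 = 1074.232 µg/L·hr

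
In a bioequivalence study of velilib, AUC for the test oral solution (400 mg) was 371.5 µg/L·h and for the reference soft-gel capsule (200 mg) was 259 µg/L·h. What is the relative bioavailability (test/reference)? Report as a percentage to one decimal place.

F_rel = 71.7%

F_rel = (AUC_test/D_test) / (AUC_ref/D_ref)
      = (371.5/400) / (259/200)
      = 0.92875 / 1.295 = 0.7172 = 71.72%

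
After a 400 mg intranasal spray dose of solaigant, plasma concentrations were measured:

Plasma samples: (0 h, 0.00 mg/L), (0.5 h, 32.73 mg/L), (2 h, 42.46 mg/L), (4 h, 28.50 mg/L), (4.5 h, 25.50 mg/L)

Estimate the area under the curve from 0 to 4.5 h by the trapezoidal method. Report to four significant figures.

Trapezoidal AUC_0→4.5:
  [0→0.5]: (0.00+32.73)/2 × 0.5 = 8.1825
  [0.5→2]: (32.73+42.46)/2 × 1.5 = 56.3925
  [2→4]: (42.46+28.50)/2 × 2 = 70.96
  [4→4.5]: (28.50+25.50)/2 × 0.5 = 13.5
  Sum = 149.035 mg/L·h

AUC = 149.0 mg/L·h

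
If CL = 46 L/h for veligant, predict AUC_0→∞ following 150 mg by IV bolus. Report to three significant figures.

AUC_0→∞ = Dose_iv / CL
        = 150 / 46 = 3.26087 mg/L·h

AUC = 3.26 mg/L·h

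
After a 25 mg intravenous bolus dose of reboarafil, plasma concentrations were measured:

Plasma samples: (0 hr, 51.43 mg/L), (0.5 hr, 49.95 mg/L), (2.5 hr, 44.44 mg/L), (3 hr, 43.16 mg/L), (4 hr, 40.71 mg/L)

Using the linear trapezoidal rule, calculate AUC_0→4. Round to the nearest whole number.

Trapezoidal AUC_0→4:
  [0→0.5]: (51.43+49.95)/2 × 0.5 = 25.345
  [0.5→2.5]: (49.95+44.44)/2 × 2 = 94.39
  [2.5→3]: (44.44+43.16)/2 × 0.5 = 21.9
  [3→4]: (43.16+40.71)/2 × 1 = 41.935
  Sum = 183.57 mg/L·hr

AUC = 184 mg/L·hr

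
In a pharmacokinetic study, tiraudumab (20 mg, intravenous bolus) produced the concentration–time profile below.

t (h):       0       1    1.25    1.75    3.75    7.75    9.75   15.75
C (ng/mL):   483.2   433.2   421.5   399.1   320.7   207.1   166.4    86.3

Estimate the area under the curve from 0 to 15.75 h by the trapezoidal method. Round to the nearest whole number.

AUC = 3677 ng/mL·h

Trapezoidal AUC_0→15.75:
  [0→1]: (483.2+433.2)/2 × 1 = 458.2
  [1→1.25]: (433.2+421.5)/2 × 0.25 = 106.8375
  [1.25→1.75]: (421.5+399.1)/2 × 0.5 = 205.15
  [1.75→3.75]: (399.1+320.7)/2 × 2 = 719.8
  [3.75→7.75]: (320.7+207.1)/2 × 4 = 1055.6
  [7.75→9.75]: (207.1+166.4)/2 × 2 = 373.5
  [9.75→15.75]: (166.4+86.3)/2 × 6 = 758.1
  Sum = 3677.1875 ng/mL·h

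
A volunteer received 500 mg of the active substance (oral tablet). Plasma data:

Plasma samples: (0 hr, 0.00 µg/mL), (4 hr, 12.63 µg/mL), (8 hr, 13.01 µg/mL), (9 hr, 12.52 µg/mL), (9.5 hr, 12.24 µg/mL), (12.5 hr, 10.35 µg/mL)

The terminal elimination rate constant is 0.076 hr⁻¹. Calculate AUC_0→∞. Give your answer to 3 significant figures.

AUC = 266 µg/mL·hr

Trapezoidal AUC_0→12.5:
  [0→4]: (0.00+12.63)/2 × 4 = 25.26
  [4→8]: (12.63+13.01)/2 × 4 = 51.28
  [8→9]: (13.01+12.52)/2 × 1 = 12.765
  [9→9.5]: (12.52+12.24)/2 × 0.5 = 6.19
  [9.5→12.5]: (12.24+10.35)/2 × 3 = 33.885
  Sum = 129.38 µg/mL·hr
Extrapolated tail: C_last / k_e = 10.35 / 0.076 = 136.184
AUC_0→∞ = 129.38 + 136.184 = 265.564 µg/mL·hr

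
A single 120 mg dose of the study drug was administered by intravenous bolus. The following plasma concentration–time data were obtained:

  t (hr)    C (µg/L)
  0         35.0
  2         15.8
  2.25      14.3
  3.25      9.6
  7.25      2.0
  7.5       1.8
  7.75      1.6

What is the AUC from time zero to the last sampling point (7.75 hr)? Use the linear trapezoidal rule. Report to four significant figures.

AUC = 90.61 µg/L·hr

Trapezoidal AUC_0→7.75:
  [0→2]: (35.0+15.8)/2 × 2 = 50.8
  [2→2.25]: (15.8+14.3)/2 × 0.25 = 3.7625
  [2.25→3.25]: (14.3+9.6)/2 × 1 = 11.95
  [3.25→7.25]: (9.6+2.0)/2 × 4 = 23.2
  [7.25→7.5]: (2.0+1.8)/2 × 0.25 = 0.475
  [7.5→7.75]: (1.8+1.6)/2 × 0.25 = 0.425
  Sum = 90.6125 µg/L·hr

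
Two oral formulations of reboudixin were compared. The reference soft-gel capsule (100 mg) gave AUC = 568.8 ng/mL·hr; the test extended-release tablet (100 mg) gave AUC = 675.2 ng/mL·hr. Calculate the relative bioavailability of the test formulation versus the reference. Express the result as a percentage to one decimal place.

F_rel = (AUC_test/D_test) / (AUC_ref/D_ref)
      = (675.2/100) / (568.8/100)
      = 6.752 / 5.688 = 1.1871 = 118.71%

F_rel = 118.7%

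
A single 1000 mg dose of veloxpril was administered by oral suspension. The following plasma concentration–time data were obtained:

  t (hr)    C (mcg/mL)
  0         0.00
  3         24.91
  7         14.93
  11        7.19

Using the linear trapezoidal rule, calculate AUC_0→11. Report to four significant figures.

Trapezoidal AUC_0→11:
  [0→3]: (0.00+24.91)/2 × 3 = 37.365
  [3→7]: (24.91+14.93)/2 × 4 = 79.68
  [7→11]: (14.93+7.19)/2 × 4 = 44.24
  Sum = 161.285 mcg/mL·hr

AUC = 161.3 mcg/mL·hr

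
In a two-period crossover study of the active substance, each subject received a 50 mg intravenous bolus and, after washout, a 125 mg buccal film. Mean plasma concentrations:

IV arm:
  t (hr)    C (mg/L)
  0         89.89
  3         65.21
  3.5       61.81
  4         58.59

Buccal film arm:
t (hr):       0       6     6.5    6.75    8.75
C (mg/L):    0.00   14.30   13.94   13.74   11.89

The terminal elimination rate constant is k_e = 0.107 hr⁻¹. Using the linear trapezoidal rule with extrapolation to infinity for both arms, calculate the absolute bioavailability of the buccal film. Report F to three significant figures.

F = 0.0903

Trapezoidal AUC_0→4 (IV):
  [0→3]: (89.89+65.21)/2 × 3 = 232.65
  [3→3.5]: (65.21+61.81)/2 × 0.5 = 31.755
  [3.5→4]: (61.81+58.59)/2 × 0.5 = 30.1
  Sum = 294.505 mg/L·hr
IV tail: 58.59/0.107 = 547.570; AUC_iv,0→∞ = 294.505 + 547.570 = 842.075 mg/L·hr
Trapezoidal AUC_0→8.75 (buccal film):
  [0→6]: (0.00+14.30)/2 × 6 = 42.9
  [6→6.5]: (14.30+13.94)/2 × 0.5 = 7.06
  [6.5→6.75]: (13.94+13.74)/2 × 0.25 = 3.46
  [6.75→8.75]: (13.74+11.89)/2 × 2 = 25.63
  Sum = 79.05 mg/L·hr
buccal film tail: 11.89/0.107 = 111.121; AUC_ev,0→∞ = 79.05 + 111.121 = 190.171 mg/L·hr
F = (AUC_ev/D_ev)/(AUC_iv/D_iv) = (190.171/125)/(842.075/50) = 1.521368/16.8415 = 0.0903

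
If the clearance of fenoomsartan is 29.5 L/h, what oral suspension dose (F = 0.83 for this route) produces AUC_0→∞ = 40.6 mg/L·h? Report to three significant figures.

Dose = 1440 mg

Dose = CL × AUC_0→∞ / F
     = 29.5 × 40.6 / 0.83 = 1443.01 mg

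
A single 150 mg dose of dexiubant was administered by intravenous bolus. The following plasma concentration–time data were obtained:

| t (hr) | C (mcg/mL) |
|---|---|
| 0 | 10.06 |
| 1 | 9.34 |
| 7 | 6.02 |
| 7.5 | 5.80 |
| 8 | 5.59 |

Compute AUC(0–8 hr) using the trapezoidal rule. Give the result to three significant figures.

AUC = 61.6 mcg/mL·hr

Trapezoidal AUC_0→8:
  [0→1]: (10.06+9.34)/2 × 1 = 9.7
  [1→7]: (9.34+6.02)/2 × 6 = 46.08
  [7→7.5]: (6.02+5.80)/2 × 0.5 = 2.955
  [7.5→8]: (5.80+5.59)/2 × 0.5 = 2.8475
  Sum = 61.5825 mcg/mL·hr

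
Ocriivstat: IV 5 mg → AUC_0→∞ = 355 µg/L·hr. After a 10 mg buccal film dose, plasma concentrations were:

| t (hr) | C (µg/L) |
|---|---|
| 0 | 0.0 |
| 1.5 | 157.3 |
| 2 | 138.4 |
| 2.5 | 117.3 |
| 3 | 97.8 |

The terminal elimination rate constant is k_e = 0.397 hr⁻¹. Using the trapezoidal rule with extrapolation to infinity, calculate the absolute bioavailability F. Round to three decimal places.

F = 0.783

Trapezoidal AUC_0→3 (buccal film):
  [0→1.5]: (0.0+157.3)/2 × 1.5 = 117.975
  [1.5→2]: (157.3+138.4)/2 × 0.5 = 73.925
  [2→2.5]: (138.4+117.3)/2 × 0.5 = 63.925
  [2.5→3]: (117.3+97.8)/2 × 0.5 = 53.775
  Sum = 309.6 µg/L·hr
Tail: C_last/k_e = 97.8/0.397 = 246.348
AUC_0→∞ (buccal film) = 309.6 + 246.348 = 555.948 µg/L·hr
F = (AUC_ev/D_ev)/(AUC_iv/D_iv) = (555.948/10)/(355/5) = 55.5948/71 = 0.7830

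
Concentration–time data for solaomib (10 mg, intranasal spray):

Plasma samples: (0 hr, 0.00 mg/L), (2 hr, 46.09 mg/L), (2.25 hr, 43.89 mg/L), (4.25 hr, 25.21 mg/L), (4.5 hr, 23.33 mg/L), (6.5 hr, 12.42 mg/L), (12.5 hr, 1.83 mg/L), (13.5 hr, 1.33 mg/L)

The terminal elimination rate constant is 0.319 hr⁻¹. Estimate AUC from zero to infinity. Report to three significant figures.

AUC = 217 mg/L·hr

Trapezoidal AUC_0→13.5:
  [0→2]: (0.00+46.09)/2 × 2 = 46.09
  [2→2.25]: (46.09+43.89)/2 × 0.25 = 11.2475
  [2.25→4.25]: (43.89+25.21)/2 × 2 = 69.1
  [4.25→4.5]: (25.21+23.33)/2 × 0.25 = 6.0675
  [4.5→6.5]: (23.33+12.42)/2 × 2 = 35.75
  [6.5→12.5]: (12.42+1.83)/2 × 6 = 42.75
  [12.5→13.5]: (1.83+1.33)/2 × 1 = 1.58
  Sum = 212.585 mg/L·hr
Extrapolated tail: C_last / k_e = 1.33 / 0.319 = 4.169
AUC_0→∞ = 212.585 + 4.169 = 216.754 mg/L·hr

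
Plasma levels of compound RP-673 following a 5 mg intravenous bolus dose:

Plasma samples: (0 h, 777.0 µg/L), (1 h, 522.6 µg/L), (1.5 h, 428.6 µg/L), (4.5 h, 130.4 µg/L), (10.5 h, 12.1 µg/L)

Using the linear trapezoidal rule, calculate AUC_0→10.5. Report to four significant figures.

Trapezoidal AUC_0→10.5:
  [0→1]: (777.0+522.6)/2 × 1 = 649.8
  [1→1.5]: (522.6+428.6)/2 × 0.5 = 237.8
  [1.5→4.5]: (428.6+130.4)/2 × 3 = 838.5
  [4.5→10.5]: (130.4+12.1)/2 × 6 = 427.5
  Sum = 2153.6 µg/L·h

AUC = 2154 µg/L·h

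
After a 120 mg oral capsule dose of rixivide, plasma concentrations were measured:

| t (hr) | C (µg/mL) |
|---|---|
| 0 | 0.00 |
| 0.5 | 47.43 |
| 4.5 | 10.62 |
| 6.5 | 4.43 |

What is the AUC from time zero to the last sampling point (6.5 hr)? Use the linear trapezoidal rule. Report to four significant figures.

AUC = 143.0 µg/mL·hr

Trapezoidal AUC_0→6.5:
  [0→0.5]: (0.00+47.43)/2 × 0.5 = 11.8575
  [0.5→4.5]: (47.43+10.62)/2 × 4 = 116.1
  [4.5→6.5]: (10.62+4.43)/2 × 2 = 15.05
  Sum = 143.0075 µg/mL·hr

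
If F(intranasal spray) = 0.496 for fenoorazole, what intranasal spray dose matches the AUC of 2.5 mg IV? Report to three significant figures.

D_intranasal = 5.04 mg

For equal systemic exposure: F × D_ev = D_iv
D_ev = D_iv / F = 2.5 / 0.496 = 5.04032 mg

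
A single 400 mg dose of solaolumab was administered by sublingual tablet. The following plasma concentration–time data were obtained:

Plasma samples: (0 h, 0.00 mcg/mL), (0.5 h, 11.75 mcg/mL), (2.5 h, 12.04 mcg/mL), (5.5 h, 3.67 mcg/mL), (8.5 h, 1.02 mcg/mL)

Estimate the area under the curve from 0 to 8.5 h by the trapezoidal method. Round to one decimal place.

Trapezoidal AUC_0→8.5:
  [0→0.5]: (0.00+11.75)/2 × 0.5 = 2.9375
  [0.5→2.5]: (11.75+12.04)/2 × 2 = 23.79
  [2.5→5.5]: (12.04+3.67)/2 × 3 = 23.565
  [5.5→8.5]: (3.67+1.02)/2 × 3 = 7.035
  Sum = 57.3275 mcg/mL·h

AUC = 57.3 mcg/mL·h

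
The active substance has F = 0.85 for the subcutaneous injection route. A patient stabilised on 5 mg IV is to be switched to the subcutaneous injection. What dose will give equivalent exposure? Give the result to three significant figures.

D_subcutaneous = 5.88 mg

For equal systemic exposure: F × D_ev = D_iv
D_ev = D_iv / F = 5 / 0.85 = 5.88235 mg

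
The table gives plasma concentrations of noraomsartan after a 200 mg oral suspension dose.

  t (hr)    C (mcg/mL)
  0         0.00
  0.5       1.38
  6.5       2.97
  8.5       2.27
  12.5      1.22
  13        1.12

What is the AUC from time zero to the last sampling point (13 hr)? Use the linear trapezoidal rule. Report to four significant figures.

AUC = 26.20 mcg/mL·hr

Trapezoidal AUC_0→13:
  [0→0.5]: (0.00+1.38)/2 × 0.5 = 0.345
  [0.5→6.5]: (1.38+2.97)/2 × 6 = 13.05
  [6.5→8.5]: (2.97+2.27)/2 × 2 = 5.24
  [8.5→12.5]: (2.27+1.22)/2 × 4 = 6.98
  [12.5→13]: (1.22+1.12)/2 × 0.5 = 0.585
  Sum = 26.2 mcg/mL·hr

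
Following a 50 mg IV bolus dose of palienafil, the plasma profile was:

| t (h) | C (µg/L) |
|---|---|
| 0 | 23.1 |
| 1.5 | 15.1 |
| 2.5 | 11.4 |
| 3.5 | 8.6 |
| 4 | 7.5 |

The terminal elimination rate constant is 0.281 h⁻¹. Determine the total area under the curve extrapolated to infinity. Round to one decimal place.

AUC = 82.6 µg/L·h

Trapezoidal AUC_0→4:
  [0→1.5]: (23.1+15.1)/2 × 1.5 = 28.65
  [1.5→2.5]: (15.1+11.4)/2 × 1 = 13.25
  [2.5→3.5]: (11.4+8.6)/2 × 1 = 10.0
  [3.5→4]: (8.6+7.5)/2 × 0.5 = 4.025
  Sum = 55.925 µg/L·h
Extrapolated tail: C_last / k_e = 7.5 / 0.281 = 26.690
AUC_0→∞ = 55.925 + 26.690 = 82.615 µg/L·h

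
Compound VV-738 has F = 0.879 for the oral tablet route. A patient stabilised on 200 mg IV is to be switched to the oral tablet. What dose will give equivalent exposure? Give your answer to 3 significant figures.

D_oral = 228 mg

For equal systemic exposure: F × D_ev = D_iv
D_ev = D_iv / F = 200 / 0.879 = 227.531 mg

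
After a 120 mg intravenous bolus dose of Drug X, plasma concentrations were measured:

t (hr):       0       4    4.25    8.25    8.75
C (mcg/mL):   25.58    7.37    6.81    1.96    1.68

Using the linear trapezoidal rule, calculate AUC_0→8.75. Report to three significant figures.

AUC = 86.1 mcg/mL·hr

Trapezoidal AUC_0→8.75:
  [0→4]: (25.58+7.37)/2 × 4 = 65.9
  [4→4.25]: (7.37+6.81)/2 × 0.25 = 1.7725
  [4.25→8.25]: (6.81+1.96)/2 × 4 = 17.54
  [8.25→8.75]: (1.96+1.68)/2 × 0.5 = 0.91
  Sum = 86.1225 mcg/mL·hr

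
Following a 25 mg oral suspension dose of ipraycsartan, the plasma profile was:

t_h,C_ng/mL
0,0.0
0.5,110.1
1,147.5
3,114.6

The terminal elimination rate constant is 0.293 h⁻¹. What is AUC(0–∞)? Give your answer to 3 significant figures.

Trapezoidal AUC_0→3:
  [0→0.5]: (0.0+110.1)/2 × 0.5 = 27.525
  [0.5→1]: (110.1+147.5)/2 × 0.5 = 64.4
  [1→3]: (147.5+114.6)/2 × 2 = 262.1
  Sum = 354.025 ng/mL·h
Extrapolated tail: C_last / k_e = 114.6 / 0.293 = 391.126
AUC_0→∞ = 354.025 + 391.126 = 745.151 ng/mL·h

AUC = 745 ng/mL·h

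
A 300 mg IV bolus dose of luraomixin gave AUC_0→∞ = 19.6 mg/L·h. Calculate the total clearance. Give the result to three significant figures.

CL = Dose_iv / AUC_0→∞
   = 300 / 19.6 = 15.3061 L/h

CL = 15.3 L/h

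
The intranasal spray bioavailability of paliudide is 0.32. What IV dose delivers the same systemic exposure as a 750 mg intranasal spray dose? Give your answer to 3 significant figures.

Systemic exposure from an extravascular dose = F × D_ev, so the equivalent IV dose is F × D_ev.
D_iv = F × D_ev = 0.32 × 750 = 240 mg

D_iv = 240 mg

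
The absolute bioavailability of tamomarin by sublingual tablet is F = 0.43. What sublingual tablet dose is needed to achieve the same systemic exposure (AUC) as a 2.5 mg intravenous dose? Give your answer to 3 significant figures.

For equal systemic exposure: F × D_ev = D_iv
D_ev = D_iv / F = 2.5 / 0.43 = 5.81395 mg

D_sublingual = 5.81 mg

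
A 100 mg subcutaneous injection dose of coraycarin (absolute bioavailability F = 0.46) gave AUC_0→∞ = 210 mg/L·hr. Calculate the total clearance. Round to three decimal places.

CL = F × Dose / AUC_0→∞
   = 0.46 × 100 / 210 = 0.219048 L/hr

CL = 0.219 L/hr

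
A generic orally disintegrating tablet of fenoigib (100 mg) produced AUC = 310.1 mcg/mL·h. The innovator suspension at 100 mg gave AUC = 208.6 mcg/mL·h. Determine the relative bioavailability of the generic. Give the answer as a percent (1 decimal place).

F_rel = 148.7%

F_rel = (AUC_test/D_test) / (AUC_ref/D_ref)
      = (310.1/100) / (208.6/100)
      = 3.101 / 2.086 = 1.4866 = 148.66%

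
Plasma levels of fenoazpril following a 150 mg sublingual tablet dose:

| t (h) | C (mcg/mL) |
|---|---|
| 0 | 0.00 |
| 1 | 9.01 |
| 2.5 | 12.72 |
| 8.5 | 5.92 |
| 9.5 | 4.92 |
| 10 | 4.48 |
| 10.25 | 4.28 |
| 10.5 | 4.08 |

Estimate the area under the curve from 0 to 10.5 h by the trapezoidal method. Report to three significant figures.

AUC = 86.6 mcg/mL·h

Trapezoidal AUC_0→10.5:
  [0→1]: (0.00+9.01)/2 × 1 = 4.505
  [1→2.5]: (9.01+12.72)/2 × 1.5 = 16.2975
  [2.5→8.5]: (12.72+5.92)/2 × 6 = 55.92
  [8.5→9.5]: (5.92+4.92)/2 × 1 = 5.42
  [9.5→10]: (4.92+4.48)/2 × 0.5 = 2.35
  [10→10.25]: (4.48+4.28)/2 × 0.25 = 1.095
  [10.25→10.5]: (4.28+4.08)/2 × 0.25 = 1.045
  Sum = 86.6325 mcg/mL·h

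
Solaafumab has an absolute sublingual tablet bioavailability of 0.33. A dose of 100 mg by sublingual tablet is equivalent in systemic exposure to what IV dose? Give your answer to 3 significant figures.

D_iv = 33.0 mg

Systemic exposure from an extravascular dose = F × D_ev, so the equivalent IV dose is F × D_ev.
D_iv = F × D_ev = 0.33 × 100 = 33 mg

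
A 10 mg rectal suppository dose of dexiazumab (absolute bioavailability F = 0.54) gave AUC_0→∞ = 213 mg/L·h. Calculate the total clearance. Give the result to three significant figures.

CL = F × Dose / AUC_0→∞
   = 0.54 × 10 / 213 = 0.0253521 L/h

CL = 0.0254 L/h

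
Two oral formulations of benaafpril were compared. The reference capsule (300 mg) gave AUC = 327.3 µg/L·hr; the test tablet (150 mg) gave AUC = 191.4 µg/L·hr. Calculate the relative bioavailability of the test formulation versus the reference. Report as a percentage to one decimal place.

F_rel = (AUC_test/D_test) / (AUC_ref/D_ref)
      = (191.4/150) / (327.3/300)
      = 1.276 / 1.091 = 1.1696 = 116.96%

F_rel = 117.0%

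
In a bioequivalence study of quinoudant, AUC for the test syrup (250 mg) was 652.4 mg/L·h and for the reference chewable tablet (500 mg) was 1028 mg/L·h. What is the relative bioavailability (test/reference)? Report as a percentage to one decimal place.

F_rel = 126.9%

F_rel = (AUC_test/D_test) / (AUC_ref/D_ref)
      = (652.4/250) / (1028/500)
      = 2.6096 / 2.056 = 1.2693 = 126.93%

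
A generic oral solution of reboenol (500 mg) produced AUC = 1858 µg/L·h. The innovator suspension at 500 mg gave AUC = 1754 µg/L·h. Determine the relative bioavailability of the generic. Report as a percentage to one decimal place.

F_rel = (AUC_test/D_test) / (AUC_ref/D_ref)
      = (1858/500) / (1754/500)
      = 3.716 / 3.508 = 1.0593 = 105.93%

F_rel = 105.9%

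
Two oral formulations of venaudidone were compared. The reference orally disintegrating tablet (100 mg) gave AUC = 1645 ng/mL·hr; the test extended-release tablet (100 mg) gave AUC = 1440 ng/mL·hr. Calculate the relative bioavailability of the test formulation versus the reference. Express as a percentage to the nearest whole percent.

F_rel = (AUC_test/D_test) / (AUC_ref/D_ref)
      = (1440/100) / (1645/100)
      = 14.4 / 16.45 = 0.8754 = 87.54%

F_rel = 88%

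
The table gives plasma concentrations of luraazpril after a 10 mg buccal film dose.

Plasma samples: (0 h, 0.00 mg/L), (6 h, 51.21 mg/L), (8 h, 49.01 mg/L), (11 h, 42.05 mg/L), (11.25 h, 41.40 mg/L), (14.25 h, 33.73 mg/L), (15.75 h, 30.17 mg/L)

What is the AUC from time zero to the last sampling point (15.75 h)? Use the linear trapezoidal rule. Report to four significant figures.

AUC = 561.5 mg/L·h

Trapezoidal AUC_0→15.75:
  [0→6]: (0.00+51.21)/2 × 6 = 153.63
  [6→8]: (51.21+49.01)/2 × 2 = 100.22
  [8→11]: (49.01+42.05)/2 × 3 = 136.59
  [11→11.25]: (42.05+41.40)/2 × 0.25 = 10.43125
  [11.25→14.25]: (41.40+33.73)/2 × 3 = 112.695
  [14.25→15.75]: (33.73+30.17)/2 × 1.5 = 47.925
  Sum = 561.49125 mg/L·h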